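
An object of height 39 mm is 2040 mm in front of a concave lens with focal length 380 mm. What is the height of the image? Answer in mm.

6.12 mm

For a concave lens, f = -380 mm.
1/d_i = 1/f − 1/d_o = 1/(-380.0) − 1/(2040) = -0.003122, so d_i = -320.3 mm.
m = −d_i/d_o = +0.1570.
|h_i| = |m|·h_o = 0.1570 × 39 = 6.12 mm. The image is virtual, upright and reduced, on the same side as the object.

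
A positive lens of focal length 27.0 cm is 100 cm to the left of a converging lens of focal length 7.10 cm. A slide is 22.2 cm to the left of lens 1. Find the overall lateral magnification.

m = -0.183

Lens 1: 1/d_i1 = 1/(27.0) − 1/(22.2) = -0.008008, so d_i1 = -124.9 cm; m₁ = −d_i1/d_o1 = +5.626.
d_o2 = 100 − (-124.9) = 224.9 cm.
Lens 2: 1/d_i2 = 1/(7.10) − 1/(224.9) = 0.1364, so d_i2 = 7.331 cm; m₂ = −d_i2/d_o2 = -0.03260.
m = m₁·m₂ = (+5.626)(-0.03260) = -0.183.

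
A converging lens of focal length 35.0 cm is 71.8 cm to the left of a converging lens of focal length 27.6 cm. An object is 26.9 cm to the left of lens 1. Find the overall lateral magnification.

m = -0.743

Lens 1: 1/d_i1 = 1/(35.0) − 1/(26.9) = -0.008603, so d_i1 = -116.2 cm; m₁ = −d_i1/d_o1 = +4.320.
d_o2 = 71.8 − (-116.2) = 188.0 cm.
Lens 2: 1/d_i2 = 1/(27.6) − 1/(188.0) = 0.03091, so d_i2 = 32.35 cm; m₂ = −d_i2/d_o2 = -0.1721.
m = m₁·m₂ = (+4.320)(-0.1721) = -0.743.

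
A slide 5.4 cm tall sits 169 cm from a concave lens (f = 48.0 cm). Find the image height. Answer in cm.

1.19 cm

For a concave lens, f = -48.0 cm.
1/d_i = 1/f − 1/d_o = 1/(-48.00) − 1/(169) = -0.02675, so d_i = -37.38 cm.
m = −d_i/d_o = +0.2212.
|h_i| = |m|·h_o = 0.2212 × 5.4 = 1.19 cm. The image is virtual, upright and reduced, on the same side as the object.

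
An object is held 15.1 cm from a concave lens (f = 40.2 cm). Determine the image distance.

11.0 cm

For a concave lens, f = -40.2 cm.
Lens equation: 1/q = 1/f − 1/p = 1/(-40.20) − 1/(15.1) = -0.02488 − 0.06623 = -0.09110, so q = -11.0 cm.
The image is virtual, upright and reduced, on the same side as the object.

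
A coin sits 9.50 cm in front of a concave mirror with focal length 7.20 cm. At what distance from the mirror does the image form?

29.7 cm

Mirror equation: 1/d_i = 1/f − 1/d_o = 1/(7.200) − 1/(9.50) = 0.1389 − 0.1053 = 0.03363, so d_i = 29.7 cm.
The image is real, inverted and enlarged, in front of the mirror.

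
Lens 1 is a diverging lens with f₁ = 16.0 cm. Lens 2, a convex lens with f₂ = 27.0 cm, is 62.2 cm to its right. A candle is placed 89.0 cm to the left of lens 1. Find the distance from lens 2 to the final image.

42.0 cm

Lens 1 is diverging, so f₁ = −16.0 cm.
Lens 1: 1/d_i1 = 1/f₁ − 1/d_o1 = 1/(-16.0) − 1/(89.0) = -0.07374, so d_i1 = -13.56 cm.
The intermediate image is 13.56 cm to the left of lens 1 (virtual), which is 62.2 − (-13.56) = 75.76 cm to the left of lens 2, so d_o2 = +75.76 cm.
Lens 2: 1/d_i2 = 1/f₂ − 1/d_o2 = 1/(27.0) − 1/(75.76) = 0.02384, so d_i2 = 42.0 cm.
The final image is real, 42.0 cm to the right of lens 2 (overall magnification ≈ -0.084).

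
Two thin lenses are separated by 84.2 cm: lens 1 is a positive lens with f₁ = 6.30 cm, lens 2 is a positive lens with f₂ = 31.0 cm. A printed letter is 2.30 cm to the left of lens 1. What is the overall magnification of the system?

m = -0.859

Lens 1: 1/d_i1 = 1/(6.30) − 1/(2.30) = -0.2761, so d_i1 = -3.622 cm; m₁ = −d_i1/d_o1 = +1.575.
d_o2 = 84.2 − (-3.622) = 87.82 cm.
Lens 2: 1/d_i2 = 1/(31.0) − 1/(87.82) = 0.02087, so d_i2 = 47.91 cm; m₂ = −d_i2/d_o2 = -0.5456.
m = m₁·m₂ = (+1.575)(-0.5456) = -0.859.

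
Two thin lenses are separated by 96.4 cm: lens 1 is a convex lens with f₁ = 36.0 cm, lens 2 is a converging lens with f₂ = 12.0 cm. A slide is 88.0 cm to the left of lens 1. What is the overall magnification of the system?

m = +0.354

Lens 1: 1/d_i1 = 1/(36.0) − 1/(88.0) = 0.01641, so d_i1 = 60.92 cm; m₁ = −d_i1/d_o1 = -0.6923.
d_o2 = 96.4 − (60.92) = 35.48 cm.
Lens 2: 1/d_i2 = 1/(12.0) − 1/(35.48) = 0.05515, so d_i2 = 18.13 cm; m₂ = −d_i2/d_o2 = -0.5111.
m = m₁·m₂ = (-0.6923)(-0.5111) = +0.354.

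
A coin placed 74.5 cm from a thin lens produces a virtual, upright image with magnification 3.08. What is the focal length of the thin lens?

f = 110 cm (converging)

m = −d_i/d_o ⇒ d_i = −m·d_o = −(+3.08)·(74.5) = -229.5 cm.
1/f = 1/d_o + 1/d_i = 1/(74.5) + 1/(-229.5) = 0.009066, so f = 110 cm.
Since f is positive, the thin lens is converging.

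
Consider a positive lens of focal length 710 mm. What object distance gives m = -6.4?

m = −d_i/d_o ⇒ d_i = −m·d_o.
1/f = 1/d_o + 1/d_i = 1/d_o − 1/(m·d_o) = (1 − 1/m)/d_o, so d_o = f(1 − 1/m) = (710.0)(1 − 1/(-6.4)) = 821 mm.

821 mm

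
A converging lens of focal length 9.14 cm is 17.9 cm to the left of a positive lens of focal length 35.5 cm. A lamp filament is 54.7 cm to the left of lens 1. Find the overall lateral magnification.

m = -0.249

Lens 1: 1/d_i1 = 1/(9.14) − 1/(54.7) = 0.09113, so d_i1 = 10.97 cm; m₁ = −d_i1/d_o1 = -0.2005.
d_o2 = 17.9 − (10.97) = 6.930 cm.
Lens 2: 1/d_i2 = 1/(35.5) − 1/(6.930) = -0.1161, so d_i2 = -8.611 cm; m₂ = −d_i2/d_o2 = +1.243.
m = m₁·m₂ = (-0.2005)(+1.243) = -0.249.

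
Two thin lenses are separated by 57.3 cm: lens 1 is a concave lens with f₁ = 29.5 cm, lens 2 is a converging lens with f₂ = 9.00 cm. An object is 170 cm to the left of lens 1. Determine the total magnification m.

f₁ = −29.5 cm (diverging).
Lens 1: 1/d_i1 = 1/(-29.5) − 1/(170) = -0.03978, so d_i1 = -25.14 cm; m₁ = −d_i1/d_o1 = +0.1479.
d_o2 = 57.3 − (-25.14) = 82.44 cm.
Lens 2: 1/d_i2 = 1/(9.00) − 1/(82.44) = 0.09898, so d_i2 = 10.10 cm; m₂ = −d_i2/d_o2 = -0.1225.
m = m₁·m₂ = (+0.1479)(-0.1225) = -0.0181.

m = -0.0181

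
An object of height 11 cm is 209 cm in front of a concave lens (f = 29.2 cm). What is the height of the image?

For a concave lens, f = -29.2 cm.
1/d_i = 1/f − 1/d_o = 1/(-29.20) − 1/(209) = -0.03903, so d_i = -25.62 cm.
m = −d_i/d_o = +0.1226.
|h_i| = |m|·h_o = 0.1226 × 11 = 1.35 cm. The image is virtual, upright and reduced, on the same side as the object.

1.35 cm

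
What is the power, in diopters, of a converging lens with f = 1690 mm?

f = 169 cm = 1.69 m.
P = 1/f = 1/(1.69 m) = +0.592 D.

P = +0.592 D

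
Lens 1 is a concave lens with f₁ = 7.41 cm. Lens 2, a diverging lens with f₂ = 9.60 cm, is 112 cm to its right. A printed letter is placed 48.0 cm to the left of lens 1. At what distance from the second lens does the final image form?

Lens 1 is diverging, so f₁ = −7.41 cm.
Lens 1: 1/d_i1 = 1/f₁ − 1/d_o1 = 1/(-7.41) − 1/(48.0) = -0.1558, so d_i1 = -6.419 cm.
The intermediate image is 6.419 cm to the left of lens 1 (virtual), which is 112 − (-6.419) = 118.4 cm to the left of lens 2, so d_o2 = +118.4 cm.
Lens 2 is diverging, so f₂ = −9.60 cm.
Lens 2: 1/d_i2 = 1/f₂ − 1/d_o2 = 1/(-9.60) − 1/(118.4) = -0.1126, so d_i2 = -8.88 cm.
The final image is virtual, 8.88 cm to the left of lens 2 (overall magnification ≈ 0.010).

8.88 cm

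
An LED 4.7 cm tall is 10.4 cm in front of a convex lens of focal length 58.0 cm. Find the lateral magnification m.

1/d_i = 1/f − 1/d_o = 1/(58.00) − 1/(10.4) = -0.07891, so d_i = -12.67 cm.
m = −d_i/d_o = −(-12.67)/(10.4) = +1.22.
The image is virtual, upright and enlarged, on the same side as the object.

m = +1.22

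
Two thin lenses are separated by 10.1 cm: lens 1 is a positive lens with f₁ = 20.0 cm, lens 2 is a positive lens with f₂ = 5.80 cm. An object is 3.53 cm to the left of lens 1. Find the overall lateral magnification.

m = -0.820

Lens 1: 1/d_i1 = 1/(20.0) − 1/(3.53) = -0.2333, so d_i1 = -4.287 cm; m₁ = −d_i1/d_o1 = +1.214.
d_o2 = 10.1 − (-4.287) = 14.39 cm.
Lens 2: 1/d_i2 = 1/(5.80) − 1/(14.39) = 0.1029, so d_i2 = 9.716 cm; m₂ = −d_i2/d_o2 = -0.6752.
m = m₁·m₂ = (+1.214)(-0.6752) = -0.820.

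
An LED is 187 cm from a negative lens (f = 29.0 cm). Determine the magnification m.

m = +0.134

For a negative lens, f = -29.0 cm.
1/d_i = 1/f − 1/d_o = 1/(-29.00) − 1/(187) = -0.03983, so d_i = -25.11 cm.
m = −d_i/d_o = −(-25.11)/(187) = +0.134.
The image is virtual, upright and reduced, on the same side as the object.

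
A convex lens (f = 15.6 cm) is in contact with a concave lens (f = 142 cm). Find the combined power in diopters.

P = +5.71 D

P₁ = 1/f₁ = 1/(0.156 m) = +6.410 D; P₂ = 1/f₂ = 1/(-1.42 m) = -0.7042 D.
For thin lenses in contact, P = P₁ + P₂ = (+6.410) + (-0.7042) = +5.71 D.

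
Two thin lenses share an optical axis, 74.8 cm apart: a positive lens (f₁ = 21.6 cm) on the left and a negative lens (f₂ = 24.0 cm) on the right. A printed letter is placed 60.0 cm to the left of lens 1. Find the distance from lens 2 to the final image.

15.1 cm

Lens 1: 1/d_i1 = 1/f₁ − 1/d_o1 = 1/(21.6) − 1/(60.0) = 0.02963, so d_i1 = 33.75 cm.
The intermediate image is 33.75 cm to the right of lens 1, which is 74.8 − (33.75) = 41.05 cm to the left of lens 2, so d_o2 = +41.05 cm.
Lens 2 is diverging, so f₂ = −24.0 cm.
Lens 2: 1/d_i2 = 1/f₂ − 1/d_o2 = 1/(-24.0) − 1/(41.05) = -0.06603, so d_i2 = -15.1 cm.
The final image is virtual, 15.1 cm to the left of lens 2 (overall magnification ≈ -0.21).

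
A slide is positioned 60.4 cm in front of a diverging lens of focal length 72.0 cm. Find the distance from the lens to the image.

For a diverging lens, f = -72.0 cm.
Thin-lens equation: 1/q = 1/f − 1/p = 1/(-72.00) − 1/(60.4) = -0.01389 − 0.01656 = -0.03045, so q = -32.8 cm.
The image is virtual, upright and reduced, on the same side as the object.

32.8 cm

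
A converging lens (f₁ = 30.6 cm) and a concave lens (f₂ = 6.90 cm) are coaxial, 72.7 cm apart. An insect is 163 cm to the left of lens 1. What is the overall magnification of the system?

Lens 1: 1/d_i1 = 1/(30.6) − 1/(163) = 0.02654, so d_i1 = 37.67 cm; m₁ = −d_i1/d_o1 = -0.2311.
d_o2 = 72.7 − (37.67) = 35.03 cm.
f₂ = −6.90 cm (diverging).
Lens 2: 1/d_i2 = 1/(-6.90) − 1/(35.03) = -0.1735, so d_i2 = -5.765 cm; m₂ = −d_i2/d_o2 = +0.1646.
m = m₁·m₂ = (-0.2311)(+0.1646) = -0.0380.

m = -0.0380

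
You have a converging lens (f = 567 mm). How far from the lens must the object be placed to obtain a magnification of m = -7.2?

646 mm

m = −d_i/d_o ⇒ d_i = −m·d_o.
1/f = 1/d_o + 1/d_i = 1/d_o − 1/(m·d_o) = (1 − 1/m)/d_o, so d_o = f(1 − 1/m) = (567.0)(1 − 1/(-7.2)) = 646 mm.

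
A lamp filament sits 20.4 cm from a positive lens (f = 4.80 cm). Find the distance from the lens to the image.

Lens equation: 1/v = 1/f − 1/u = 1/(4.800) − 1/(20.4) = 0.2083 − 0.04902 = 0.1593, so v = 6.28 cm.
The image is real, inverted and reduced, on the far side of the lens.

6.28 cm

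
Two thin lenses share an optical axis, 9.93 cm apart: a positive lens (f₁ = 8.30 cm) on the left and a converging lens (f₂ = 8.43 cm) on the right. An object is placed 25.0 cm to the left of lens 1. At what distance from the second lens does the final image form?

1.93 cm

Lens 1: 1/d_i1 = 1/f₁ − 1/d_o1 = 1/(8.30) − 1/(25.0) = 0.08048, so d_i1 = 12.43 cm.
The intermediate image is 12.43 cm to the right of lens 1, which lies 2.500 cm to the right of lens 2 — a virtual object — so d_o2 = −2.500 cm.
Lens 2: 1/d_i2 = 1/f₂ − 1/d_o2 = 1/(8.43) − 1/(-2.500) = 0.5186, so d_i2 = 1.93 cm.
The final image is real, 1.93 cm to the right of lens 2 (overall magnification ≈ -0.38).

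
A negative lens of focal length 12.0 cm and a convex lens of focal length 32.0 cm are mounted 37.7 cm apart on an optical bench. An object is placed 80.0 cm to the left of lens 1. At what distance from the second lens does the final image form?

95.5 cm

Lens 1 is diverging, so f₁ = −12.0 cm.
Lens 1: 1/d_i1 = 1/f₁ − 1/d_o1 = 1/(-12.0) − 1/(80.0) = -0.09583, so d_i1 = -10.43 cm.
The intermediate image is 10.43 cm to the left of lens 1 (virtual), which is 37.7 − (-10.43) = 48.13 cm to the left of lens 2, so d_o2 = +48.13 cm.
Lens 2: 1/d_i2 = 1/f₂ − 1/d_o2 = 1/(32.0) − 1/(48.13) = 0.01047, so d_i2 = 95.5 cm.
The final image is real, 95.5 cm to the right of lens 2 (overall magnification ≈ -0.26).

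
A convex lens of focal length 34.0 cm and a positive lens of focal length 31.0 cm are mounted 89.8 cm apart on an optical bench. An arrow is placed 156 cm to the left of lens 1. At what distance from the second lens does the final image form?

Lens 1: 1/d_i1 = 1/f₁ − 1/d_o1 = 1/(34.0) − 1/(156) = 0.02300, so d_i1 = 43.48 cm.
The intermediate image is 43.48 cm to the right of lens 1, which is 89.8 − (43.48) = 46.32 cm to the left of lens 2, so d_o2 = +46.32 cm.
Lens 2: 1/d_i2 = 1/f₂ − 1/d_o2 = 1/(31.0) − 1/(46.32) = 0.01067, so d_i2 = 93.7 cm.
The final image is real, 93.7 cm to the right of lens 2 (overall magnification ≈ 0.56).

93.7 cm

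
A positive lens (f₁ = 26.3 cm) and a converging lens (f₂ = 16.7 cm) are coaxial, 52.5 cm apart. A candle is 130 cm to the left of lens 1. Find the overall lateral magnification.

Lens 1: 1/d_i1 = 1/(26.3) − 1/(130) = 0.03033, so d_i1 = 32.97 cm; m₁ = −d_i1/d_o1 = -0.2536.
d_o2 = 52.5 − (32.97) = 19.53 cm.
Lens 2: 1/d_i2 = 1/(16.7) − 1/(19.53) = 0.008677, so d_i2 = 115.2 cm; m₂ = −d_i2/d_o2 = -5.901.
m = m₁·m₂ = (-0.2536)(-5.901) = +1.50.

m = +1.50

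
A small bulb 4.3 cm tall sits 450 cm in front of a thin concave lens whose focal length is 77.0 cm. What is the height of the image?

0.628 cm

For a concave lens, f = -77.0 cm.
1/d_i = 1/f − 1/d_o = 1/(-77.00) − 1/(450) = -0.01521, so d_i = -65.75 cm.
m = −d_i/d_o = +0.1461.
|h_i| = |m|·h_o = 0.1461 × 4.3 = 0.628 cm. The image is virtual, upright and reduced, on the same side as the object.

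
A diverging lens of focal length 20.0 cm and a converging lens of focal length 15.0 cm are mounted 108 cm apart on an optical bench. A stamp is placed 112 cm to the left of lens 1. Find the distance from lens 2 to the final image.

Lens 1 is diverging, so f₁ = −20.0 cm.
Lens 1: 1/d_i1 = 1/f₁ − 1/d_o1 = 1/(-20.0) − 1/(112) = -0.05893, so d_i1 = -16.97 cm.
The intermediate image is 16.97 cm to the left of lens 1 (virtual), which is 108 − (-16.97) = 125.0 cm to the left of lens 2, so d_o2 = +125.0 cm.
Lens 2: 1/d_i2 = 1/f₂ − 1/d_o2 = 1/(15.0) − 1/(125.0) = 0.05867, so d_i2 = 17.0 cm.
The final image is real, 17.0 cm to the right of lens 2 (overall magnification ≈ -0.021).

17.0 cm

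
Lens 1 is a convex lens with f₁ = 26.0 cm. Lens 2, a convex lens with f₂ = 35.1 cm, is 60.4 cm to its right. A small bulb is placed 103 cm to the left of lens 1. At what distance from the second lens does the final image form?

94.9 cm

Lens 1: 1/d_i1 = 1/f₁ − 1/d_o1 = 1/(26.0) − 1/(103) = 0.02875, so d_i1 = 34.78 cm.
The intermediate image is 34.78 cm to the right of lens 1, which is 60.4 − (34.78) = 25.62 cm to the left of lens 2, so d_o2 = +25.62 cm.
Lens 2: 1/d_i2 = 1/f₂ − 1/d_o2 = 1/(35.1) − 1/(25.62) = -0.01054, so d_i2 = -94.9 cm.
The final image is virtual, 94.9 cm to the left of lens 2 (overall magnification ≈ -1.3).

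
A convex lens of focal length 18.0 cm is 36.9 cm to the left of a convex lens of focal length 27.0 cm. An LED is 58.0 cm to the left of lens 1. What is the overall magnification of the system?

m = -0.750

Lens 1: 1/d_i1 = 1/(18.0) − 1/(58.0) = 0.03831, so d_i1 = 26.10 cm; m₁ = −d_i1/d_o1 = -0.4500.
d_o2 = 36.9 − (26.10) = 10.80 cm.
Lens 2: 1/d_i2 = 1/(27.0) − 1/(10.80) = -0.05556, so d_i2 = -18.00 cm; m₂ = −d_i2/d_o2 = +1.667.
m = m₁·m₂ = (-0.4500)(+1.667) = -0.750.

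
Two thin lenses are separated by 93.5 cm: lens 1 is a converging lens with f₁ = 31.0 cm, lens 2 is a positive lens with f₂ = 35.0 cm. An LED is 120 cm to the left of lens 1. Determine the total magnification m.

Lens 1: 1/d_i1 = 1/(31.0) − 1/(120) = 0.02392, so d_i1 = 41.80 cm; m₁ = −d_i1/d_o1 = -0.3483.
d_o2 = 93.5 − (41.80) = 51.70 cm.
Lens 2: 1/d_i2 = 1/(35.0) − 1/(51.70) = 0.009229, so d_i2 = 108.4 cm; m₂ = −d_i2/d_o2 = -2.096.
m = m₁·m₂ = (-0.3483)(-2.096) = +0.730.

m = +0.730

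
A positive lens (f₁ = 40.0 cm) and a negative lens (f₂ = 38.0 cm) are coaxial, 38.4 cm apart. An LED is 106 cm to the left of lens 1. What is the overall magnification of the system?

Lens 1: 1/d_i1 = 1/(40.0) − 1/(106) = 0.01557, so d_i1 = 64.24 cm; m₁ = −d_i1/d_o1 = -0.6060.
d_o2 = 38.4 − (64.24) = -25.84 cm (virtual object).
f₂ = −38.0 cm (diverging).
Lens 2: 1/d_i2 = 1/(-38.0) − 1/(-25.84) = 0.01238, so d_i2 = 80.75 cm; m₂ = −d_i2/d_o2 = +3.125.
m = m₁·m₂ = (-0.6060)(+3.125) = -1.89.

m = -1.89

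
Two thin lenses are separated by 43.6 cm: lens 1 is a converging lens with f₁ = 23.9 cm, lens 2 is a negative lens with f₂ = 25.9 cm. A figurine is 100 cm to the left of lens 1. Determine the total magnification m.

m = -0.214

Lens 1: 1/d_i1 = 1/(23.9) − 1/(100) = 0.03184, so d_i1 = 31.41 cm; m₁ = −d_i1/d_o1 = -0.3141.
d_o2 = 43.6 − (31.41) = 12.19 cm.
f₂ = −25.9 cm (diverging).
Lens 2: 1/d_i2 = 1/(-25.9) − 1/(12.19) = -0.1206, so d_i2 = -8.289 cm; m₂ = −d_i2/d_o2 = +0.6800.
m = m₁·m₂ = (-0.3141)(+0.6800) = -0.214.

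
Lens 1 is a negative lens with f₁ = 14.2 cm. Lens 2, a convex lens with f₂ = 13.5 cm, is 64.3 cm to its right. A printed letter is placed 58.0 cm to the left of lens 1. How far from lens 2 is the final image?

Lens 1 is diverging, so f₁ = −14.2 cm.
Lens 1: 1/d_i1 = 1/f₁ − 1/d_o1 = 1/(-14.2) − 1/(58.0) = -0.08766, so d_i1 = -11.41 cm.
The intermediate image is 11.41 cm to the left of lens 1 (virtual), which is 64.3 − (-11.41) = 75.71 cm to the left of lens 2, so d_o2 = +75.71 cm.
Lens 2: 1/d_i2 = 1/f₂ − 1/d_o2 = 1/(13.5) − 1/(75.71) = 0.06087, so d_i2 = 16.4 cm.
The final image is real, 16.4 cm to the right of lens 2 (overall magnification ≈ -0.043).

16.4 cm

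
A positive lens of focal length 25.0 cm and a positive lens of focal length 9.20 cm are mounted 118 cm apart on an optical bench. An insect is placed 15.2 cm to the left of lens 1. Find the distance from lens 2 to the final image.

Lens 1: 1/d_i1 = 1/f₁ − 1/d_o1 = 1/(25.0) − 1/(15.2) = -0.02579, so d_i1 = -38.78 cm.
The intermediate image is 38.78 cm to the left of lens 1 (virtual), which is 118 − (-38.78) = 156.8 cm to the left of lens 2, so d_o2 = +156.8 cm.
Lens 2: 1/d_i2 = 1/f₂ − 1/d_o2 = 1/(9.20) − 1/(156.8) = 0.1023, so d_i2 = 9.77 cm.
The final image is real, 9.77 cm to the right of lens 2 (overall magnification ≈ -0.16).

9.77 cm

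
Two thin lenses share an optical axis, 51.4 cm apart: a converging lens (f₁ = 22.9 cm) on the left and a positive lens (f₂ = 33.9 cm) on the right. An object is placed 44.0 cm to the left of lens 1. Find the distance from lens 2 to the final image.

4.09 cm

Lens 1: 1/d_i1 = 1/f₁ − 1/d_o1 = 1/(22.9) − 1/(44.0) = 0.02094, so d_i1 = 47.75 cm.
The intermediate image is 47.75 cm to the right of lens 1, which is 51.4 − (47.75) = 3.650 cm to the left of lens 2, so d_o2 = +3.650 cm.
Lens 2: 1/d_i2 = 1/f₂ − 1/d_o2 = 1/(33.9) − 1/(3.650) = -0.2445, so d_i2 = -4.09 cm.
The final image is virtual, 4.09 cm to the left of lens 2 (overall magnification ≈ -1.2).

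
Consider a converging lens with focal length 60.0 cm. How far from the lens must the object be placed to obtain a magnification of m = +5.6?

m = −d_i/d_o ⇒ d_i = −m·d_o.
1/f = 1/d_o + 1/d_i = 1/d_o − 1/(m·d_o) = (1 − 1/m)/d_o, so d_o = f(1 − 1/m) = (60.00)(1 − 1/(+5.6)) = 49.3 cm.

49.3 cm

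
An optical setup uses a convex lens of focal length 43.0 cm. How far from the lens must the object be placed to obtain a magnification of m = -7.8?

48.5 cm

m = −d_i/d_o ⇒ d_i = −m·d_o.
1/f = 1/d_o + 1/d_i = 1/d_o − 1/(m·d_o) = (1 − 1/m)/d_o, so d_o = f(1 − 1/m) = (43.00)(1 − 1/(-7.8)) = 48.5 cm.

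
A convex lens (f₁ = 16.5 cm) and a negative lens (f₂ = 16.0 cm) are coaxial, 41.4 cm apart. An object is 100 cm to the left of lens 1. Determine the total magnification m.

m = -0.0840

Lens 1: 1/d_i1 = 1/(16.5) − 1/(100) = 0.05061, so d_i1 = 19.76 cm; m₁ = −d_i1/d_o1 = -0.1976.
d_o2 = 41.4 − (19.76) = 21.64 cm.
f₂ = −16.0 cm (diverging).
Lens 2: 1/d_i2 = 1/(-16.0) − 1/(21.64) = -0.1087, so d_i2 = -9.199 cm; m₂ = −d_i2/d_o2 = +0.4251.
m = m₁·m₂ = (-0.1976)(+0.4251) = -0.0840.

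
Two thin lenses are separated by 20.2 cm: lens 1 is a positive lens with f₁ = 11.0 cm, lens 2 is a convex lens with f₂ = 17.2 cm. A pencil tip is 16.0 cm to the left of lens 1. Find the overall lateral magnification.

m = -1.18

Lens 1: 1/d_i1 = 1/(11.0) − 1/(16.0) = 0.02841, so d_i1 = 35.20 cm; m₁ = −d_i1/d_o1 = -2.200.
d_o2 = 20.2 − (35.20) = -15.00 cm (virtual object).
Lens 2: 1/d_i2 = 1/(17.2) − 1/(-15.00) = 0.1248, so d_i2 = 8.012 cm; m₂ = −d_i2/d_o2 = +0.5342.
m = m₁·m₂ = (-2.200)(+0.5342) = -1.18.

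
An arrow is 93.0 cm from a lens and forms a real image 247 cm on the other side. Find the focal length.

f = 67.6 cm (converging)

Real image ⇒ d_i = +247 cm.
1/f = 1/d_o + 1/d_i = 1/(93.0) + 1/(247) = 0.01480, so f = 67.6 cm.
Since f is positive, the lens is converging.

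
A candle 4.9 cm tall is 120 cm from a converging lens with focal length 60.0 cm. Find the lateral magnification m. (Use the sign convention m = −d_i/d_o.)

m = -1.00

1/d_i = 1/f − 1/d_o = 1/(60.00) − 1/(120) = 0.008333, so d_i = 120.0 cm.
m = −d_i/d_o = −(120.0)/(120) = -1.00.
The image is real, inverted and same size, on the far side of the lens.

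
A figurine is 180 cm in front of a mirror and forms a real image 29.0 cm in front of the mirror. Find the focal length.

Real image ⇒ d_i = +29.0 cm.
1/f = 1/d_o + 1/d_i = 1/(180) + 1/(29.0) = 0.04004, so f = 25.0 cm.
Since f is positive, the mirror is concave.

f = 25.0 cm (concave)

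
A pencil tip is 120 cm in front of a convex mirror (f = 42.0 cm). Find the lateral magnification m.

For a convex mirror, f = -42.0 cm.
1/d_i = 1/f − 1/d_o = 1/(-42.00) − 1/(120) = -0.03214, so d_i = -31.11 cm.
m = −d_i/d_o = −(-31.11)/(120) = +0.259.
The image is virtual, upright and reduced, behind the mirror.

m = +0.259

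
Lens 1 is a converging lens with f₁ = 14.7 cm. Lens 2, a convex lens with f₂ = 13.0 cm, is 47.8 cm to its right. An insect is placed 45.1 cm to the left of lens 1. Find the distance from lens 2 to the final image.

Lens 1: 1/d_i1 = 1/f₁ − 1/d_o1 = 1/(14.7) − 1/(45.1) = 0.04585, so d_i1 = 21.81 cm.
The intermediate image is 21.81 cm to the right of lens 1, which is 47.8 − (21.81) = 25.99 cm to the left of lens 2, so d_o2 = +25.99 cm.
Lens 2: 1/d_i2 = 1/f₂ − 1/d_o2 = 1/(13.0) − 1/(25.99) = 0.03845, so d_i2 = 26.0 cm.
The final image is real, 26.0 cm to the right of lens 2 (overall magnification ≈ 0.48).

26.0 cm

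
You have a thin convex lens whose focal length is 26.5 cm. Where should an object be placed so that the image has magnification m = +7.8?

m = −d_i/d_o ⇒ d_i = −m·d_o.
1/f = 1/d_o + 1/d_i = 1/d_o − 1/(m·d_o) = (1 − 1/m)/d_o, so d_o = f(1 − 1/m) = (26.50)(1 − 1/(+7.8)) = 23.1 cm.

23.1 cm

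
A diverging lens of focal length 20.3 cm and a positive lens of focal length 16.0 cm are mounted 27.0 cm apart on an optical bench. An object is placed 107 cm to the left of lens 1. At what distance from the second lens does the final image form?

Lens 1 is diverging, so f₁ = −20.3 cm.
Lens 1: 1/d_i1 = 1/f₁ − 1/d_o1 = 1/(-20.3) − 1/(107) = -0.05861, so d_i1 = -17.06 cm.
The intermediate image is 17.06 cm to the left of lens 1 (virtual), which is 27.0 − (-17.06) = 44.06 cm to the left of lens 2, so d_o2 = +44.06 cm.
Lens 2: 1/d_i2 = 1/f₂ − 1/d_o2 = 1/(16.0) − 1/(44.06) = 0.03980, so d_i2 = 25.1 cm.
The final image is real, 25.1 cm to the right of lens 2 (overall magnification ≈ -0.091).

25.1 cm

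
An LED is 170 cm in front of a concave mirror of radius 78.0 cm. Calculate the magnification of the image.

f = R/2 = 78.0/2 = 39.00 cm.
1/d_i = 1/f − 1/d_o = 1/(39.00) − 1/(170) = 0.01976, so d_i = 50.61 cm.
m = −d_i/d_o = −(50.61)/(170) = -0.298.
The image is real, inverted and reduced, in front of the mirror.

m = -0.298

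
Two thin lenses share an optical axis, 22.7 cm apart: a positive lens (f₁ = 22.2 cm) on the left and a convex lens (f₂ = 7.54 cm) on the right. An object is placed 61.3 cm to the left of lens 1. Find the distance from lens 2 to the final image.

4.65 cm

Lens 1: 1/d_i1 = 1/f₁ − 1/d_o1 = 1/(22.2) − 1/(61.3) = 0.02873, so d_i1 = 34.80 cm.
The intermediate image is 34.80 cm to the right of lens 1, which lies 12.10 cm to the right of lens 2 — a virtual object — so d_o2 = −12.10 cm.
Lens 2: 1/d_i2 = 1/f₂ − 1/d_o2 = 1/(7.54) − 1/(-12.10) = 0.2153, so d_i2 = 4.65 cm.
The final image is real, 4.65 cm to the right of lens 2 (overall magnification ≈ -0.22).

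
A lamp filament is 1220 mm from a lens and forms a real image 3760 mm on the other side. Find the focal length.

f = 921 mm (converging)

Real image ⇒ d_i = +3760 mm.
1/f = 1/d_o + 1/d_i = 1/(1220) + 1/(3760) = 0.001086, so f = 921 mm.
Since f is positive, the lens is converging.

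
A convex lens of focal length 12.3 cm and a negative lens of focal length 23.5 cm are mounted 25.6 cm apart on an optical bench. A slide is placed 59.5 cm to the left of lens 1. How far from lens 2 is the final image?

7.06 cm

Lens 1: 1/d_i1 = 1/f₁ − 1/d_o1 = 1/(12.3) − 1/(59.5) = 0.06449, so d_i1 = 15.51 cm.
The intermediate image is 15.51 cm to the right of lens 1, which is 25.6 − (15.51) = 10.09 cm to the left of lens 2, so d_o2 = +10.09 cm.
Lens 2 is diverging, so f₂ = −23.5 cm.
Lens 2: 1/d_i2 = 1/f₂ − 1/d_o2 = 1/(-23.5) − 1/(10.09) = -0.1417, so d_i2 = -7.06 cm.
The final image is virtual, 7.06 cm to the left of lens 2 (overall magnification ≈ -0.18).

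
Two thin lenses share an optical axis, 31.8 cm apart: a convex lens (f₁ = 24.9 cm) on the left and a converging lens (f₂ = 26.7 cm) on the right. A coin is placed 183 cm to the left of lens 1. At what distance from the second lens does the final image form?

3.35 cm

Lens 1: 1/d_i1 = 1/f₁ − 1/d_o1 = 1/(24.9) − 1/(183) = 0.03470, so d_i1 = 28.82 cm.
The intermediate image is 28.82 cm to the right of lens 1, which is 31.8 − (28.82) = 2.980 cm to the left of lens 2, so d_o2 = +2.980 cm.
Lens 2: 1/d_i2 = 1/f₂ − 1/d_o2 = 1/(26.7) − 1/(2.980) = -0.2981, so d_i2 = -3.35 cm.
The final image is virtual, 3.35 cm to the left of lens 2 (overall magnification ≈ -0.18).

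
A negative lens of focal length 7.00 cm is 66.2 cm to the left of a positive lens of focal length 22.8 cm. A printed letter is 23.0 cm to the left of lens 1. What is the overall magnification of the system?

f₁ = −7.00 cm (diverging).
Lens 1: 1/d_i1 = 1/(-7.00) − 1/(23.0) = -0.1863, so d_i1 = -5.367 cm; m₁ = −d_i1/d_o1 = +0.2333.
d_o2 = 66.2 − (-5.367) = 71.57 cm.
Lens 2: 1/d_i2 = 1/(22.8) − 1/(71.57) = 0.02989, so d_i2 = 33.46 cm; m₂ = −d_i2/d_o2 = -0.4675.
m = m₁·m₂ = (+0.2333)(-0.4675) = -0.109.

m = -0.109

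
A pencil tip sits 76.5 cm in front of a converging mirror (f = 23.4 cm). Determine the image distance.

Mirror equation: 1/s_i = 1/f − 1/s_o = 1/(23.40) − 1/(76.5) = 0.04274 − 0.01307 = 0.02966, so s_i = 33.7 cm.
The image is real, inverted and reduced, in front of the mirror.

33.7 cm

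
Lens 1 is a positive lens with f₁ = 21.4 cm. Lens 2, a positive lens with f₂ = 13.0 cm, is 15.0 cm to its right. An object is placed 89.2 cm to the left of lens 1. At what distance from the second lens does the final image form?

6.54 cm

Lens 1: 1/d_i1 = 1/f₁ − 1/d_o1 = 1/(21.4) − 1/(89.2) = 0.03552, so d_i1 = 28.15 cm.
The intermediate image is 28.15 cm to the right of lens 1, which lies 13.15 cm to the right of lens 2 — a virtual object — so d_o2 = −13.15 cm.
Lens 2: 1/d_i2 = 1/f₂ − 1/d_o2 = 1/(13.0) − 1/(-13.15) = 0.1530, so d_i2 = 6.54 cm.
The final image is real, 6.54 cm to the right of lens 2 (overall magnification ≈ -0.16).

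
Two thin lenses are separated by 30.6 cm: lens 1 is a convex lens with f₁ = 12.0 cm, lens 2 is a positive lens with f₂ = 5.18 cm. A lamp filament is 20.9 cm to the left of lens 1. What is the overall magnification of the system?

m = -2.53

Lens 1: 1/d_i1 = 1/(12.0) − 1/(20.9) = 0.03549, so d_i1 = 28.18 cm; m₁ = −d_i1/d_o1 = -1.348.
d_o2 = 30.6 − (28.18) = 2.420 cm.
Lens 2: 1/d_i2 = 1/(5.18) − 1/(2.420) = -0.2202, so d_i2 = -4.542 cm; m₂ = −d_i2/d_o2 = +1.877.
m = m₁·m₂ = (-1.348)(+1.877) = -2.53.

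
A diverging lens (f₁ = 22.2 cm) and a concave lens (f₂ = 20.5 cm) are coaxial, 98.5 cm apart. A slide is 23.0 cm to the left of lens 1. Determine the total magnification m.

f₁ = −22.2 cm (diverging).
Lens 1: 1/d_i1 = 1/(-22.2) − 1/(23.0) = -0.08852, so d_i1 = -11.30 cm; m₁ = −d_i1/d_o1 = +0.4913.
d_o2 = 98.5 − (-11.30) = 109.8 cm.
f₂ = −20.5 cm (diverging).
Lens 2: 1/d_i2 = 1/(-20.5) − 1/(109.8) = -0.05789, so d_i2 = -17.27 cm; m₂ = −d_i2/d_o2 = +0.1573.
m = m₁·m₂ = (+0.4913)(+0.1573) = +0.0773.

m = +0.0773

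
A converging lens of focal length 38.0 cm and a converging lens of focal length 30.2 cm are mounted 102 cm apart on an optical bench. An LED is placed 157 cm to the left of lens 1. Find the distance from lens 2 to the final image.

Lens 1: 1/d_i1 = 1/f₁ − 1/d_o1 = 1/(38.0) − 1/(157) = 0.01995, so d_i1 = 50.13 cm.
The intermediate image is 50.13 cm to the right of lens 1, which is 102 − (50.13) = 51.87 cm to the left of lens 2, so d_o2 = +51.87 cm.
Lens 2: 1/d_i2 = 1/f₂ − 1/d_o2 = 1/(30.2) − 1/(51.87) = 0.01383, so d_i2 = 72.3 cm.
The final image is real, 72.3 cm to the right of lens 2 (overall magnification ≈ 0.45).

72.3 cm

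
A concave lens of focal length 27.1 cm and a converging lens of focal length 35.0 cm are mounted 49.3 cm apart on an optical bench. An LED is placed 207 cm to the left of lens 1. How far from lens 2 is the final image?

67.0 cm

Lens 1 is diverging, so f₁ = −27.1 cm.
Lens 1: 1/d_i1 = 1/f₁ − 1/d_o1 = 1/(-27.1) − 1/(207) = -0.04173, so d_i1 = -23.96 cm.
The intermediate image is 23.96 cm to the left of lens 1 (virtual), which is 49.3 − (-23.96) = 73.26 cm to the left of lens 2, so d_o2 = +73.26 cm.
Lens 2: 1/d_i2 = 1/f₂ − 1/d_o2 = 1/(35.0) − 1/(73.26) = 0.01492, so d_i2 = 67.0 cm.
The final image is real, 67.0 cm to the right of lens 2 (overall magnification ≈ -0.11).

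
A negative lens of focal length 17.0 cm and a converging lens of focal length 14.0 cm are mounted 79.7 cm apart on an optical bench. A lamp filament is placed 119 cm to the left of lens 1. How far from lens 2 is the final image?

16.4 cm

Lens 1 is diverging, so f₁ = −17.0 cm.
Lens 1: 1/d_i1 = 1/f₁ − 1/d_o1 = 1/(-17.0) − 1/(119) = -0.06723, so d_i1 = -14.88 cm.
The intermediate image is 14.88 cm to the left of lens 1 (virtual), which is 79.7 − (-14.88) = 94.58 cm to the left of lens 2, so d_o2 = +94.58 cm.
Lens 2: 1/d_i2 = 1/f₂ − 1/d_o2 = 1/(14.0) − 1/(94.58) = 0.06086, so d_i2 = 16.4 cm.
The final image is real, 16.4 cm to the right of lens 2 (overall magnification ≈ -0.022).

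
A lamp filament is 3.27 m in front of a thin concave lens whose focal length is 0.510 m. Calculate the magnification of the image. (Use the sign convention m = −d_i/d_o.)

m = +0.135

For a concave lens, f = -0.510 m.
1/d_i = 1/f − 1/d_o = 1/(-0.5100) − 1/(3.27) = -2.267, so d_i = -0.4412 m.
m = −d_i/d_o = −(-0.4412)/(3.27) = +0.135.
The image is virtual, upright and reduced, on the same side as the object.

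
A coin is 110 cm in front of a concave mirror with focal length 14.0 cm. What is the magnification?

m = -0.146

1/d_i = 1/f − 1/d_o = 1/(14.00) − 1/(110) = 0.06234, so d_i = 16.04 cm.
m = −d_i/d_o = −(16.04)/(110) = -0.146.
The image is real, inverted and reduced, in front of the mirror.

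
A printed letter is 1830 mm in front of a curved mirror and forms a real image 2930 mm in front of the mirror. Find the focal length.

f = 1130 mm (concave)

Real image ⇒ d_i = +2930 mm.
1/f = 1/d_o + 1/d_i = 1/(1830) + 1/(2930) = 0.0008877, so f = 1130 mm.
Since f is positive, the curved mirror is concave.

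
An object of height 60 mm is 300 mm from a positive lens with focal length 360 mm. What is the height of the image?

1/d_i = 1/f − 1/d_o = 1/(360.0) − 1/(300) = -0.0005556, so d_i = -1800 mm.
m = −d_i/d_o = +6.000.
|h_i| = |m|·h_o = 6.000 × 60 = 360 mm. The image is virtual, upright and enlarged, on the same side as the object.

360 mm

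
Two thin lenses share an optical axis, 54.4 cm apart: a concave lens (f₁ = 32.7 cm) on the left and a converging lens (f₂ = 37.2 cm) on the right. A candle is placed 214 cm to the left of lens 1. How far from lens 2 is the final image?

Lens 1 is diverging, so f₁ = −32.7 cm.
Lens 1: 1/d_i1 = 1/f₁ − 1/d_o1 = 1/(-32.7) − 1/(214) = -0.03525, so d_i1 = -28.37 cm.
The intermediate image is 28.37 cm to the left of lens 1 (virtual), which is 54.4 − (-28.37) = 82.77 cm to the left of lens 2, so d_o2 = +82.77 cm.
Lens 2: 1/d_i2 = 1/f₂ − 1/d_o2 = 1/(37.2) − 1/(82.77) = 0.01480, so d_i2 = 67.6 cm.
The final image is real, 67.6 cm to the right of lens 2 (overall magnification ≈ -0.11).

67.6 cm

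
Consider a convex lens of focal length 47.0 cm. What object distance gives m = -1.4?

m = −d_i/d_o ⇒ d_i = −m·d_o.
1/f = 1/d_o + 1/d_i = 1/d_o − 1/(m·d_o) = (1 − 1/m)/d_o, so d_o = f(1 − 1/m) = (47.00)(1 − 1/(-1.4)) = 80.6 cm.

80.6 cm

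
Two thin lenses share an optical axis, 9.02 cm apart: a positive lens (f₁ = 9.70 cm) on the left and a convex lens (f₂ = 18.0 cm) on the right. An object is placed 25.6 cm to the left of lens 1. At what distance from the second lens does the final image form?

Lens 1: 1/d_i1 = 1/f₁ − 1/d_o1 = 1/(9.70) − 1/(25.6) = 0.06403, so d_i1 = 15.62 cm.
The intermediate image is 15.62 cm to the right of lens 1, which lies 6.600 cm to the right of lens 2 — a virtual object — so d_o2 = −6.600 cm.
Lens 2: 1/d_i2 = 1/f₂ − 1/d_o2 = 1/(18.0) − 1/(-6.600) = 0.2071, so d_i2 = 4.83 cm.
The final image is real, 4.83 cm to the right of lens 2 (overall magnification ≈ -0.45).

4.83 cm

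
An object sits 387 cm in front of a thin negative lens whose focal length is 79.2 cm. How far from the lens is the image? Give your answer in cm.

65.7 cm

For a negative lens, f = -79.2 cm.
Lens equation: 1/d_i = 1/f − 1/d_o = 1/(-79.20) − 1/(387) = -0.01263 − 0.002584 = -0.01521, so d_i = -65.7 cm.
The image is virtual, upright and reduced, on the same side as the object.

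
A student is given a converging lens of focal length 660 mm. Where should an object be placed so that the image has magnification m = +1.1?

60.0 mm

m = −d_i/d_o ⇒ d_i = −m·d_o.
1/f = 1/d_o + 1/d_i = 1/d_o − 1/(m·d_o) = (1 − 1/m)/d_o, so d_o = f(1 − 1/m) = (660.0)(1 − 1/(+1.1)) = 60.0 mm.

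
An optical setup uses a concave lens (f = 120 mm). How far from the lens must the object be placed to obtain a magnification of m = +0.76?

For a concave lens, f = -120 mm.
m = −d_i/d_o ⇒ d_i = −m·d_o.
1/f = 1/d_o + 1/d_i = 1/d_o − 1/(m·d_o) = (1 − 1/m)/d_o, so d_o = f(1 − 1/m) = (-120.0)(1 − 1/(+0.76)) = 37.9 mm.

37.9 mm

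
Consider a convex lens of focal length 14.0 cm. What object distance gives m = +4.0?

m = −d_i/d_o ⇒ d_i = −m·d_o.
1/f = 1/d_o + 1/d_i = 1/d_o − 1/(m·d_o) = (1 − 1/m)/d_o, so d_o = f(1 − 1/m) = (14.00)(1 − 1/(+4.0)) = 10.5 cm.

10.5 cm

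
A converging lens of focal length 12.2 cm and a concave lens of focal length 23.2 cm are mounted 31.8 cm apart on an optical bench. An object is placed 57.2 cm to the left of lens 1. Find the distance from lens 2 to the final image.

Lens 1: 1/d_i1 = 1/f₁ − 1/d_o1 = 1/(12.2) − 1/(57.2) = 0.06448, so d_i1 = 15.51 cm.
The intermediate image is 15.51 cm to the right of lens 1, which is 31.8 − (15.51) = 16.29 cm to the left of lens 2, so d_o2 = +16.29 cm.
Lens 2 is diverging, so f₂ = −23.2 cm.
Lens 2: 1/d_i2 = 1/f₂ − 1/d_o2 = 1/(-23.2) − 1/(16.29) = -0.1045, so d_i2 = -9.57 cm.
The final image is virtual, 9.57 cm to the left of lens 2 (overall magnification ≈ -0.16).

9.57 cm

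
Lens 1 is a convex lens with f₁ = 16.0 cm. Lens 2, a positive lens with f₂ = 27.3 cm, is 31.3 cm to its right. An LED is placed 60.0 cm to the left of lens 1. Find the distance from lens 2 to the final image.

14.5 cm

Lens 1: 1/d_i1 = 1/f₁ − 1/d_o1 = 1/(16.0) − 1/(60.0) = 0.04583, so d_i1 = 21.82 cm.
The intermediate image is 21.82 cm to the right of lens 1, which is 31.3 − (21.82) = 9.480 cm to the left of lens 2, so d_o2 = +9.480 cm.
Lens 2: 1/d_i2 = 1/f₂ − 1/d_o2 = 1/(27.3) − 1/(9.480) = -0.06886, so d_i2 = -14.5 cm.
The final image is virtual, 14.5 cm to the left of lens 2 (overall magnification ≈ -0.56).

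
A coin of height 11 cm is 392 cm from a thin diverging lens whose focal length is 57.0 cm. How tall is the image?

For a diverging lens, f = -57.0 cm.
1/d_i = 1/f − 1/d_o = 1/(-57.00) − 1/(392) = -0.02009, so d_i = -49.76 cm.
m = −d_i/d_o = +0.1269.
|h_i| = |m|·h_o = 0.1269 × 11 = 1.40 cm. The image is virtual, upright and reduced, on the same side as the object.

1.40 cm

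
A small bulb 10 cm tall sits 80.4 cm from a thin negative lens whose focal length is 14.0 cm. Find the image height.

For a negative lens, f = -14.0 cm.
1/d_i = 1/f − 1/d_o = 1/(-14.00) − 1/(80.4) = -0.08387, so d_i = -11.92 cm.
m = −d_i/d_o = +0.1483.
|h_i| = |m|·h_o = 0.1483 × 10 = 1.48 cm. The image is virtual, upright and reduced, on the same side as the object.

1.48 cm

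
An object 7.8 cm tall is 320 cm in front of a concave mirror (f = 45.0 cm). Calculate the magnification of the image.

1/d_i = 1/f − 1/d_o = 1/(45.00) − 1/(320) = 0.01910, so d_i = 52.36 cm.
m = −d_i/d_o = −(52.36)/(320) = -0.164.
The image is real, inverted and reduced, in front of the mirror.

m = -0.164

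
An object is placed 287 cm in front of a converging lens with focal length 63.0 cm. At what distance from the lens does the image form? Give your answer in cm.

Lens equation: 1/s_i = 1/f − 1/s_o = 1/(63.00) − 1/(287) = 0.01587 − 0.003484 = 0.01239, so s_i = 80.7 cm.
The image is real, inverted and reduced, on the far side of the lens.

80.7 cm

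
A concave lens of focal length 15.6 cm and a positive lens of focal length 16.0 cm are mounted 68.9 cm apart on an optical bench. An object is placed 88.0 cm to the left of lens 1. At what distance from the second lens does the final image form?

Lens 1 is diverging, so f₁ = −15.6 cm.
Lens 1: 1/d_i1 = 1/f₁ − 1/d_o1 = 1/(-15.6) − 1/(88.0) = -0.07547, so d_i1 = -13.25 cm.
The intermediate image is 13.25 cm to the left of lens 1 (virtual), which is 68.9 − (-13.25) = 82.15 cm to the left of lens 2, so d_o2 = +82.15 cm.
Lens 2: 1/d_i2 = 1/f₂ − 1/d_o2 = 1/(16.0) − 1/(82.15) = 0.05033, so d_i2 = 19.9 cm.
The final image is real, 19.9 cm to the right of lens 2 (overall magnification ≈ -0.036).

19.9 cm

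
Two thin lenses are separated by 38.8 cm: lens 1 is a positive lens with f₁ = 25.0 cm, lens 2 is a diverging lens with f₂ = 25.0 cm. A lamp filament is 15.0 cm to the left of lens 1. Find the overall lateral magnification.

m = +0.617

Lens 1: 1/d_i1 = 1/(25.0) − 1/(15.0) = -0.02667, so d_i1 = -37.50 cm; m₁ = −d_i1/d_o1 = +2.500.
d_o2 = 38.8 − (-37.50) = 76.30 cm.
f₂ = −25.0 cm (diverging).
Lens 2: 1/d_i2 = 1/(-25.0) − 1/(76.30) = -0.05311, so d_i2 = -18.83 cm; m₂ = −d_i2/d_o2 = +0.2468.
m = m₁·m₂ = (+2.500)(+0.2468) = +0.617.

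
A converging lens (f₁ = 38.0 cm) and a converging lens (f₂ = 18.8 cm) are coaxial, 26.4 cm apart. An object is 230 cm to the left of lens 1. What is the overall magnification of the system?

m = -0.0981

Lens 1: 1/d_i1 = 1/(38.0) − 1/(230) = 0.02197, so d_i1 = 45.52 cm; m₁ = −d_i1/d_o1 = -0.1979.
d_o2 = 26.4 − (45.52) = -19.12 cm (virtual object).
Lens 2: 1/d_i2 = 1/(18.8) − 1/(-19.12) = 0.1055, so d_i2 = 9.479 cm; m₂ = −d_i2/d_o2 = +0.4958.
m = m₁·m₂ = (-0.1979)(+0.4958) = -0.0981.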